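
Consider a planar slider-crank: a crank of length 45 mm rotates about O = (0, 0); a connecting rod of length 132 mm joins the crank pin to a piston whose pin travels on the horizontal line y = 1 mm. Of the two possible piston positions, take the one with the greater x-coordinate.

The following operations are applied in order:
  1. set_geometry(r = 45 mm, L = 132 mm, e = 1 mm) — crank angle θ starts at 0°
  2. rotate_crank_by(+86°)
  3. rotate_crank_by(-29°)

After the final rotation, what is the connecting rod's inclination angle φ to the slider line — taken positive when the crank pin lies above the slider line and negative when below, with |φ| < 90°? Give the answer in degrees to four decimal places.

set_geometry: r = 45 mm, L = 132 mm, e = 1 mm; θ ← 0°
rotate_crank_by(+86°): θ ← 0° +86° = 86°
rotate_crank_by(-29°): θ ← 86° -29° = 57°
crank pin P = (r cos θ, r sin θ) = (24.508757, 37.740176)
h = r sin θ − e = 37.740176 − 1 = 36.740176
sin φ = h / L = 36.740176 / 132 = 0.27833466
φ = arcsin(0.27833466) = 16.160837°

16.1608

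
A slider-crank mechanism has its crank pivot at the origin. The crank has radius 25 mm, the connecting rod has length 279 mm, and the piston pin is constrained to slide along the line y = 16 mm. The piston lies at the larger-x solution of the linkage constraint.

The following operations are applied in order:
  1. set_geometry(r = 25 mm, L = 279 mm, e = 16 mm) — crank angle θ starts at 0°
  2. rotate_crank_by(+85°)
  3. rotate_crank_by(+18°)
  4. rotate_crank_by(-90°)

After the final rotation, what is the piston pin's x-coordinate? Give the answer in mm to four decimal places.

set_geometry: r = 25 mm, L = 279 mm, e = 16 mm; θ ← 0°
rotate_crank_by(+85°): θ ← 0° +85° = 85°
rotate_crank_by(+18°): θ ← 85° +18° = 103°
rotate_crank_by(-90°): θ ← 103° -90° = 13°
crank pin P = (r cos θ, r sin θ) = (24.359252, 5.623776)
h = r sin θ − e = 5.623776 − 16 = -10.376224
x = r cos θ + √(L² − h²) = 24.359252 + √(77841.0 − 107.6660) = 24.359252 + 278.806983 = 303.166235

303.1662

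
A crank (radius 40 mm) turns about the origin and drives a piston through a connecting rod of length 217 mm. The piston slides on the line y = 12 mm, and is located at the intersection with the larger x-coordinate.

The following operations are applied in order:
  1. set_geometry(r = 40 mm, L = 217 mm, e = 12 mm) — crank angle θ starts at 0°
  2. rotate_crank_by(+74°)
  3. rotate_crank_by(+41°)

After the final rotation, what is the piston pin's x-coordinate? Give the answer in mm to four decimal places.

set_geometry: r = 40 mm, L = 217 mm, e = 12 mm; θ ← 0°
rotate_crank_by(+74°): θ ← 0° +74° = 74°
rotate_crank_by(+41°): θ ← 74° +41° = 115°
crank pin P = (r cos θ, r sin θ) = (-16.904730, 36.252311)
h = r sin θ − e = 36.252311 − 12 = 24.252311
x = r cos θ + √(L² − h²) = -16.904730 + √(47089.0 − 588.1746) = -16.904730 + 215.640500 = 198.735770

198.7358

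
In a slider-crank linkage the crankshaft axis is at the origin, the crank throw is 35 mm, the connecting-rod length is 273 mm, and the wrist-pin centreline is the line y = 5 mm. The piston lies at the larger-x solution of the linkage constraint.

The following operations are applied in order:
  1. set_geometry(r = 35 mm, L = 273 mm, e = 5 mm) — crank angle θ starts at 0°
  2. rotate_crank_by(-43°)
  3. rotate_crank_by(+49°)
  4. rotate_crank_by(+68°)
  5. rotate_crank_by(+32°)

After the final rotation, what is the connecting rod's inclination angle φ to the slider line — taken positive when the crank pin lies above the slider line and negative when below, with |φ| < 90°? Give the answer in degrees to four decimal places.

set_geometry: r = 35 mm, L = 273 mm, e = 5 mm; θ ← 0°
rotate_crank_by(-43°): θ ← 0° -43° = -43°
rotate_crank_by(+49°): θ ← -43° +49° = 6°
rotate_crank_by(+68°): θ ← 6° +68° = 74°
rotate_crank_by(+32°): θ ← 74° +32° = 106°
crank pin P = (r cos θ, r sin θ) = (-9.647307, 33.644159)
h = r sin θ − e = 33.644159 − 5 = 28.644159
sin φ = h / L = 28.644159 / 273 = 0.10492366
φ = arcsin(0.10492366) = 6.022768°

6.0228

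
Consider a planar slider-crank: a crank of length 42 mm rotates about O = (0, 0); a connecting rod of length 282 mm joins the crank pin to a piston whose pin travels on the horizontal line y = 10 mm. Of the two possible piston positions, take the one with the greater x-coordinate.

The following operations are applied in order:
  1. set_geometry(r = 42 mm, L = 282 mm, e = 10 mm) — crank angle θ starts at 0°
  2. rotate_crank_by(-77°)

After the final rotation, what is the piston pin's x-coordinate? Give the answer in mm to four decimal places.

set_geometry: r = 42 mm, L = 282 mm, e = 10 mm; θ ← 0°
rotate_crank_by(-77°): θ ← 0° -77° = -77°
crank pin P = (r cos θ, r sin θ) = (9.447944, -40.923543)
h = r sin θ − e = -40.923543 − 10 = -50.923543
x = r cos θ + √(L² − h²) = 9.447944 + √(79524.0 − 2593.2072) = 9.447944 + 277.364008 = 286.811952

286.8120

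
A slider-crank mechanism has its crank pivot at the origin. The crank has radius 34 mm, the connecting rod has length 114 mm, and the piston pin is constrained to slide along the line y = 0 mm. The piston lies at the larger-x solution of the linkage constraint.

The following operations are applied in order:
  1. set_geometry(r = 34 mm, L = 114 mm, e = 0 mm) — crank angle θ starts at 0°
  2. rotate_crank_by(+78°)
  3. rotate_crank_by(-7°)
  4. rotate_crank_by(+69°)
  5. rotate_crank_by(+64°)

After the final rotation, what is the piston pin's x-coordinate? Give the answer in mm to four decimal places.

set_geometry: r = 34 mm, L = 114 mm, e = 0 mm; θ ← 0°
rotate_crank_by(+78°): θ ← 0° +78° = 78°
rotate_crank_by(-7°): θ ← 78° -7° = 71°
rotate_crank_by(+69°): θ ← 71° +69° = 140°
rotate_crank_by(+64°): θ ← 140° +64° = 204°
crank pin P = (r cos θ, r sin θ) = (-31.060546, -13.829046)
h = r sin θ − e = -13.829046 − 0 = -13.829046
x = r cos θ + √(L² − h²) = -31.060546 + √(12996.0 − 191.2425) = -31.060546 + 113.158108 = 82.097563

82.0976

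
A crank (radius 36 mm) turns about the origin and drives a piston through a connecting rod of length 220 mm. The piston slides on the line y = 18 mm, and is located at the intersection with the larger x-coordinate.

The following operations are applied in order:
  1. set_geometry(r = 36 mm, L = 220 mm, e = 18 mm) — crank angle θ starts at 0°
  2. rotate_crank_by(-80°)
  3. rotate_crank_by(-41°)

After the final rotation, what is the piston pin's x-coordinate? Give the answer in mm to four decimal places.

set_geometry: r = 36 mm, L = 220 mm, e = 18 mm; θ ← 0°
rotate_crank_by(-80°): θ ← 0° -80° = -80°
rotate_crank_by(-41°): θ ← -80° -41° = -121°
crank pin P = (r cos θ, r sin θ) = (-18.541371, -30.858023)
h = r sin θ − e = -30.858023 − 18 = -48.858023
x = r cos θ + √(L² − h²) = -18.541371 + √(48400.0 − 2387.1064) = -18.541371 + 214.506162 = 195.964791

195.9648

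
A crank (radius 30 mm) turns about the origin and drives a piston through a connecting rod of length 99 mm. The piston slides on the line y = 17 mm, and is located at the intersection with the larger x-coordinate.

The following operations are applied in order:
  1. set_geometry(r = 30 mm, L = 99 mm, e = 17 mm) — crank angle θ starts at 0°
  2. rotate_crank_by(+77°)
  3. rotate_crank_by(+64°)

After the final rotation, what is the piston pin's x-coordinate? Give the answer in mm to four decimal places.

75.6678

set_geometry: r = 30 mm, L = 99 mm, e = 17 mm; θ ← 0°
rotate_crank_by(+77°): θ ← 0° +77° = 77°
rotate_crank_by(+64°): θ ← 77° +64° = 141°
crank pin P = (r cos θ, r sin θ) = (-23.314379, 18.879612)
h = r sin θ − e = 18.879612 − 17 = 1.879612
x = r cos θ + √(L² − h²) = -23.314379 + √(9801.0 − 3.5329) = -23.314379 + 98.982155 = 75.667776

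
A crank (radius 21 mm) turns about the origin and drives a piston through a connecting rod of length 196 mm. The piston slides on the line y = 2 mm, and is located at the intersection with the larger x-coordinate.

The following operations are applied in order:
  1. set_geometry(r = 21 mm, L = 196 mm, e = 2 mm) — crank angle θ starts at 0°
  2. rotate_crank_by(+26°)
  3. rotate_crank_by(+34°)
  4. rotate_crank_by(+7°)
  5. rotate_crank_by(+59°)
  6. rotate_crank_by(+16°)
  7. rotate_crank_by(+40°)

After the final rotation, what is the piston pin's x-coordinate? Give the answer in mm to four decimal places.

set_geometry: r = 21 mm, L = 196 mm, e = 2 mm; θ ← 0°
rotate_crank_by(+26°): θ ← 0° +26° = 26°
rotate_crank_by(+34°): θ ← 26° +34° = 60°
rotate_crank_by(+7°): θ ← 60° +7° = 67°
rotate_crank_by(+59°): θ ← 67° +59° = 126°
rotate_crank_by(+16°): θ ← 126° +16° = 142°
rotate_crank_by(+40°): θ ← 142° +40° = 182°
crank pin P = (r cos θ, r sin θ) = (-20.987207, -0.732889)
h = r sin θ − e = -0.732889 − 2 = -2.732889
x = r cos θ + √(L² − h²) = -20.987207 + √(38416.0 − 7.4687) = -20.987207 + 195.980946 = 174.993739

174.9937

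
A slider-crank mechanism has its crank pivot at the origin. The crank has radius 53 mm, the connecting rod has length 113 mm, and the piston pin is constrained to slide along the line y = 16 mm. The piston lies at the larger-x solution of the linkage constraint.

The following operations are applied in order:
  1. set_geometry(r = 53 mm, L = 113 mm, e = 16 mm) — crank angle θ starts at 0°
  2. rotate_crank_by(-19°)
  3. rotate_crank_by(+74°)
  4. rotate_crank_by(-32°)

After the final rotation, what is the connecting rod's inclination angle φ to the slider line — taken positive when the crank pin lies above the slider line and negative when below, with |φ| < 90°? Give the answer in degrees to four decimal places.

set_geometry: r = 53 mm, L = 113 mm, e = 16 mm; θ ← 0°
rotate_crank_by(-19°): θ ← 0° -19° = -19°
rotate_crank_by(+74°): θ ← -19° +74° = 55°
rotate_crank_by(-32°): θ ← 55° -32° = 23°
crank pin P = (r cos θ, r sin θ) = (48.786757, 20.708750)
h = r sin θ − e = 20.708750 − 16 = 4.708750
sin φ = h / L = 4.708750 / 113 = 0.04167035
φ = arcsin(0.04167035) = 2.388227°

2.3882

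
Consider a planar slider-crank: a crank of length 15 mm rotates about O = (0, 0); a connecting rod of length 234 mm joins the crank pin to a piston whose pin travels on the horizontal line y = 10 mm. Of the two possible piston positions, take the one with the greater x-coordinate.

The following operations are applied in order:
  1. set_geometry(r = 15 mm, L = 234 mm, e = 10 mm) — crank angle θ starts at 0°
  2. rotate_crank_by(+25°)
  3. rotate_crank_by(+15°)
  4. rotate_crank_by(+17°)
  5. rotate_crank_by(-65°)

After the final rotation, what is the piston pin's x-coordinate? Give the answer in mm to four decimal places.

set_geometry: r = 15 mm, L = 234 mm, e = 10 mm; θ ← 0°
rotate_crank_by(+25°): θ ← 0° +25° = 25°
rotate_crank_by(+15°): θ ← 25° +15° = 40°
rotate_crank_by(+17°): θ ← 40° +17° = 57°
rotate_crank_by(-65°): θ ← 57° -65° = -8°
crank pin P = (r cos θ, r sin θ) = (14.854021, -2.087597)
h = r sin θ − e = -2.087597 − 10 = -12.087597
x = r cos θ + √(L² − h²) = 14.854021 + √(54756.0 − 146.1100) = 14.854021 + 233.687591 = 248.541612

248.5416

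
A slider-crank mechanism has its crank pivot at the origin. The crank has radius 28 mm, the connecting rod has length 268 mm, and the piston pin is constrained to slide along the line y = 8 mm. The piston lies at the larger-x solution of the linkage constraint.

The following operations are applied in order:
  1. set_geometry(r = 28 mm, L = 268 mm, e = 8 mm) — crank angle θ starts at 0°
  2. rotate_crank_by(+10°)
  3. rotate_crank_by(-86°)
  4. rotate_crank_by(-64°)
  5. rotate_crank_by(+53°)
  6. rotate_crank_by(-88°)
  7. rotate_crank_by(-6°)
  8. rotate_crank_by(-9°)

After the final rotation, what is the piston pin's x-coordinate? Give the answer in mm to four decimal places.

set_geometry: r = 28 mm, L = 268 mm, e = 8 mm; θ ← 0°
rotate_crank_by(+10°): θ ← 0° +10° = 10°
rotate_crank_by(-86°): θ ← 10° -86° = -76°
rotate_crank_by(-64°): θ ← -76° -64° = -140°
rotate_crank_by(+53°): θ ← -140° +53° = -87°
rotate_crank_by(-88°): θ ← -87° -88° = -175°
rotate_crank_by(-6°): θ ← -175° -6° = -181°
rotate_crank_by(-9°): θ ← -181° -9° = -190°
crank pin P = (r cos θ, r sin θ) = (-27.574617, 4.862149)
h = r sin θ − e = 4.862149 − 8 = -3.137851
x = r cos θ + √(L² − h²) = -27.574617 + √(71824.0 − 9.8461) = -27.574617 + 267.981630 = 240.407013

240.4070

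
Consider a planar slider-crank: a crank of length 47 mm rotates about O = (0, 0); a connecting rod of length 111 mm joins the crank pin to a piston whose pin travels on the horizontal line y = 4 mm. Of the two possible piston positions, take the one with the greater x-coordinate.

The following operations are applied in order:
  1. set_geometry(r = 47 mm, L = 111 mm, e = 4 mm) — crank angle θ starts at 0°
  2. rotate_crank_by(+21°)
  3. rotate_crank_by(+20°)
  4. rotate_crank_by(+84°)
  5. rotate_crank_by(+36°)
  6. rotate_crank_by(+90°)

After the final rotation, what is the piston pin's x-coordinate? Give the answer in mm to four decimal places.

84.5714

set_geometry: r = 47 mm, L = 111 mm, e = 4 mm; θ ← 0°
rotate_crank_by(+21°): θ ← 0° +21° = 21°
rotate_crank_by(+20°): θ ← 21° +20° = 41°
rotate_crank_by(+84°): θ ← 41° +84° = 125°
rotate_crank_by(+36°): θ ← 125° +36° = 161°
rotate_crank_by(+90°): θ ← 161° +90° = 251°
crank pin P = (r cos θ, r sin θ) = (-15.301703, -44.439373)
h = r sin θ − e = -44.439373 − 4 = -48.439373
x = r cos θ + √(L² − h²) = -15.301703 + √(12321.0 − 2346.3729) = -15.301703 + 99.873055 = 84.571352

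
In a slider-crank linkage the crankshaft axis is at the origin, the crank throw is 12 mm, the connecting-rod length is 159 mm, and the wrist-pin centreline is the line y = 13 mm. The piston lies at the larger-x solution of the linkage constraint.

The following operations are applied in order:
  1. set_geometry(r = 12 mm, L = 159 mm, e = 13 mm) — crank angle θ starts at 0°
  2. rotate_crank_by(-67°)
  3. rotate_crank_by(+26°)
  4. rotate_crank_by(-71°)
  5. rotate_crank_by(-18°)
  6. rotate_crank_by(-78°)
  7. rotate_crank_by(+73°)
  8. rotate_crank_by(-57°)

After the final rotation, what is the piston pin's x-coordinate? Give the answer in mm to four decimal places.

146.9148

set_geometry: r = 12 mm, L = 159 mm, e = 13 mm; θ ← 0°
rotate_crank_by(-67°): θ ← 0° -67° = -67°
rotate_crank_by(+26°): θ ← -67° +26° = -41°
rotate_crank_by(-71°): θ ← -41° -71° = -112°
rotate_crank_by(-18°): θ ← -112° -18° = -130°
rotate_crank_by(-78°): θ ← -130° -78° = -208°
rotate_crank_by(+73°): θ ← -208° +73° = -135°
rotate_crank_by(-57°): θ ← -135° -57° = -192°
crank pin P = (r cos θ, r sin θ) = (-11.737771, 2.494940)
h = r sin θ − e = 2.494940 − 13 = -10.505060
x = r cos θ + √(L² − h²) = -11.737771 + √(25281.0 − 110.3563) = -11.737771 + 158.652588 = 146.914817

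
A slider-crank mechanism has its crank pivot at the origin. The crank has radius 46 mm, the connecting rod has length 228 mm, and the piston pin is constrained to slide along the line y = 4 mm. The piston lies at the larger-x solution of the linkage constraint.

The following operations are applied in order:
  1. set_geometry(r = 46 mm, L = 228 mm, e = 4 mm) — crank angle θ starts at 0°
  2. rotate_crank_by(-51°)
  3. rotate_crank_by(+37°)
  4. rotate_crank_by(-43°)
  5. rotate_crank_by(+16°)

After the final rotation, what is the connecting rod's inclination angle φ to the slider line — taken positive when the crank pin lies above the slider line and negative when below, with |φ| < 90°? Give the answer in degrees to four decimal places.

set_geometry: r = 46 mm, L = 228 mm, e = 4 mm; θ ← 0°
rotate_crank_by(-51°): θ ← 0° -51° = -51°
rotate_crank_by(+37°): θ ← -51° +37° = -14°
rotate_crank_by(-43°): θ ← -14° -43° = -57°
rotate_crank_by(+16°): θ ← -57° +16° = -41°
crank pin P = (r cos θ, r sin θ) = (34.716641, -30.178715)
h = r sin θ − e = -30.178715 − 4 = -34.178715
sin φ = h / L = -34.178715 / 228 = -0.14990665
φ = arcsin(-0.14990665) = -8.621517°

-8.6215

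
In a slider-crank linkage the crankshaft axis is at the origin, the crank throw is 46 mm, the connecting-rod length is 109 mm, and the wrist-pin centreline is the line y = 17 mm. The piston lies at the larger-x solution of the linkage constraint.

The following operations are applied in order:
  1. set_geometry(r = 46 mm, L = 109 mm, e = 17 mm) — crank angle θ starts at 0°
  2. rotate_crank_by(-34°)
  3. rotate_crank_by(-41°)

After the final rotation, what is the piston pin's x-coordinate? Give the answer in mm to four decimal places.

set_geometry: r = 46 mm, L = 109 mm, e = 17 mm; θ ← 0°
rotate_crank_by(-34°): θ ← 0° -34° = -34°
rotate_crank_by(-41°): θ ← -34° -41° = -75°
crank pin P = (r cos θ, r sin θ) = (11.905676, -44.432588)
h = r sin θ − e = -44.432588 − 17 = -61.432588
x = r cos θ + √(L² − h²) = 11.905676 + √(11881.0 − 3773.9629) = 11.905676 + 90.039087 = 101.944763

101.9448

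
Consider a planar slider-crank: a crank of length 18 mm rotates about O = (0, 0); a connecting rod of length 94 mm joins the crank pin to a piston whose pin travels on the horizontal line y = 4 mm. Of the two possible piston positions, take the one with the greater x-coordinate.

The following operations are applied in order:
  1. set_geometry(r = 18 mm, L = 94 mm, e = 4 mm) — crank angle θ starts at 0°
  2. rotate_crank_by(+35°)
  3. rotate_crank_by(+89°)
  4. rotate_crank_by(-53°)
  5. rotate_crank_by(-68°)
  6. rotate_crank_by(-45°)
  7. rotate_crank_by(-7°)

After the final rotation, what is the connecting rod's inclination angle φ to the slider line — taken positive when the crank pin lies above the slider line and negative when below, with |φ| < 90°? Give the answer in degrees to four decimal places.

-10.7820

set_geometry: r = 18 mm, L = 94 mm, e = 4 mm; θ ← 0°
rotate_crank_by(+35°): θ ← 0° +35° = 35°
rotate_crank_by(+89°): θ ← 35° +89° = 124°
rotate_crank_by(-53°): θ ← 124° -53° = 71°
rotate_crank_by(-68°): θ ← 71° -68° = 3°
rotate_crank_by(-45°): θ ← 3° -45° = -42°
rotate_crank_by(-7°): θ ← -42° -7° = -49°
crank pin P = (r cos θ, r sin θ) = (11.809063, -13.584772)
h = r sin θ − e = -13.584772 − 4 = -17.584772
sin φ = h / L = -17.584772 / 94 = -0.18707205
φ = arcsin(-0.18707205) = -10.781961°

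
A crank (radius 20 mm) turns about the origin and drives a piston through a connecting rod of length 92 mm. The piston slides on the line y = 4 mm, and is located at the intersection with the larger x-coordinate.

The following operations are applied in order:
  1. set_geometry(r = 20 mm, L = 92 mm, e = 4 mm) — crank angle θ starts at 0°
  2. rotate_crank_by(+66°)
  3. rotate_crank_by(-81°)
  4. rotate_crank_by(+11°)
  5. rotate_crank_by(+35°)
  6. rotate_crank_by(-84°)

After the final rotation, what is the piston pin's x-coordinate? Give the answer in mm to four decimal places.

set_geometry: r = 20 mm, L = 92 mm, e = 4 mm; θ ← 0°
rotate_crank_by(+66°): θ ← 0° +66° = 66°
rotate_crank_by(-81°): θ ← 66° -81° = -15°
rotate_crank_by(+11°): θ ← -15° +11° = -4°
rotate_crank_by(+35°): θ ← -4° +35° = 31°
rotate_crank_by(-84°): θ ← 31° -84° = -53°
crank pin P = (r cos θ, r sin θ) = (12.036300, -15.972710)
h = r sin θ − e = -15.972710 − 4 = -19.972710
x = r cos θ + √(L² − h²) = 12.036300 + √(8464.0 − 398.9092) = 12.036300 + 89.805851 = 101.842151

101.8422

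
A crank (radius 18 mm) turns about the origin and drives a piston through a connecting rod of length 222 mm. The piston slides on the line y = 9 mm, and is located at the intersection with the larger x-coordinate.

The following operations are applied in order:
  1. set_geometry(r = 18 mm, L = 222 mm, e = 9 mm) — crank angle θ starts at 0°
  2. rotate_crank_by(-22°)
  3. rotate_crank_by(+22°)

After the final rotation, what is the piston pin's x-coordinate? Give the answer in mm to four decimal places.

set_geometry: r = 18 mm, L = 222 mm, e = 9 mm; θ ← 0°
rotate_crank_by(-22°): θ ← 0° -22° = -22°
rotate_crank_by(+22°): θ ← -22° +22° = 0°
crank pin P = (r cos θ, r sin θ) = (18.000000, 0.000000)
h = r sin θ − e = 0.000000 − 9 = -9.000000
x = r cos θ + √(L² − h²) = 18.000000 + √(49284.0 − 81.0000) = 18.000000 + 221.817493 = 239.817493

239.8175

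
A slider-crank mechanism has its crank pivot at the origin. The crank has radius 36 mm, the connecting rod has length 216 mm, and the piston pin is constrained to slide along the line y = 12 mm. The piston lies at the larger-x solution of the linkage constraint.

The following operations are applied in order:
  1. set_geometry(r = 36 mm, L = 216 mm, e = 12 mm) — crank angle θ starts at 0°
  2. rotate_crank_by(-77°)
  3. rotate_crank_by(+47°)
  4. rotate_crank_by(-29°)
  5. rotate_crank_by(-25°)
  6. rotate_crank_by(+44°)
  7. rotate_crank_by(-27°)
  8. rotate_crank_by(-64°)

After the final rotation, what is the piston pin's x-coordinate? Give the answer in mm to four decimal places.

set_geometry: r = 36 mm, L = 216 mm, e = 12 mm; θ ← 0°
rotate_crank_by(-77°): θ ← 0° -77° = -77°
rotate_crank_by(+47°): θ ← -77° +47° = -30°
rotate_crank_by(-29°): θ ← -30° -29° = -59°
rotate_crank_by(-25°): θ ← -59° -25° = -84°
rotate_crank_by(+44°): θ ← -84° +44° = -40°
rotate_crank_by(-27°): θ ← -40° -27° = -67°
rotate_crank_by(-64°): θ ← -67° -64° = -131°
crank pin P = (r cos θ, r sin θ) = (-23.618125, -27.169545)
h = r sin θ − e = -27.169545 − 12 = -39.169545
x = r cos θ + √(L² − h²) = -23.618125 + √(46656.0 − 1534.2532) = -23.618125 + 212.418800 = 188.800675

188.8007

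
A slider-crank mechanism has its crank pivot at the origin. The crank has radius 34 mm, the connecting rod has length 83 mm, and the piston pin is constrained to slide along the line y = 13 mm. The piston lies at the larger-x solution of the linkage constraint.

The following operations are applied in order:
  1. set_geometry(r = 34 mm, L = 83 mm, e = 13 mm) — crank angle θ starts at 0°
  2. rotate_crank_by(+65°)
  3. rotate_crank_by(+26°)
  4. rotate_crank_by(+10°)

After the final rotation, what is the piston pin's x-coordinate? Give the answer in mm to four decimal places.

73.9727

set_geometry: r = 34 mm, L = 83 mm, e = 13 mm; θ ← 0°
rotate_crank_by(+65°): θ ← 0° +65° = 65°
rotate_crank_by(+26°): θ ← 65° +26° = 91°
rotate_crank_by(+10°): θ ← 91° +10° = 101°
crank pin P = (r cos θ, r sin θ) = (-6.487506, 33.375324)
h = r sin θ − e = 33.375324 − 13 = 20.375324
x = r cos θ + √(L² − h²) = -6.487506 + √(6889.0 − 415.1538) = -6.487506 + 80.460215 = 73.972709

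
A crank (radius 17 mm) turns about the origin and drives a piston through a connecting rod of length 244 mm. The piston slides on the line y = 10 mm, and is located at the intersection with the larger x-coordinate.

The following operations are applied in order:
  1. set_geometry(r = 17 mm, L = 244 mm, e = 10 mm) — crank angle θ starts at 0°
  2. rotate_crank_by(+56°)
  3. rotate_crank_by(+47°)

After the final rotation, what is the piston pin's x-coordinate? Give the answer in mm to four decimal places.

set_geometry: r = 17 mm, L = 244 mm, e = 10 mm; θ ← 0°
rotate_crank_by(+56°): θ ← 0° +56° = 56°
rotate_crank_by(+47°): θ ← 56° +47° = 103°
crank pin P = (r cos θ, r sin θ) = (-3.824168, 16.564291)
h = r sin θ − e = 16.564291 − 10 = 6.564291
x = r cos θ + √(L² − h²) = -3.824168 + √(59536.0 − 43.0899) = -3.824168 + 243.911685 = 240.087517

240.0875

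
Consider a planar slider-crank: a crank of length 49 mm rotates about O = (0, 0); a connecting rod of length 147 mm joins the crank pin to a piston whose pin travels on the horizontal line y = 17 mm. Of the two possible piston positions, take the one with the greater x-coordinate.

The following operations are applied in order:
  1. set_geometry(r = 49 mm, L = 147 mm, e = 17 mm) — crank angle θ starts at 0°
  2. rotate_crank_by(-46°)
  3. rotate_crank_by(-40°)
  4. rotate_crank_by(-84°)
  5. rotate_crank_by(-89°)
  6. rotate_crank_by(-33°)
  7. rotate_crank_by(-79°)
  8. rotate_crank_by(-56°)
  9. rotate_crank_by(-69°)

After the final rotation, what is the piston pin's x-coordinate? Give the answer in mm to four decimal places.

102.6077

set_geometry: r = 49 mm, L = 147 mm, e = 17 mm; θ ← 0°
rotate_crank_by(-46°): θ ← 0° -46° = -46°
rotate_crank_by(-40°): θ ← -46° -40° = -86°
rotate_crank_by(-84°): θ ← -86° -84° = -170°
rotate_crank_by(-89°): θ ← -170° -89° = -259°
rotate_crank_by(-33°): θ ← -259° -33° = -292°
rotate_crank_by(-79°): θ ← -292° -79° = -371°
rotate_crank_by(-56°): θ ← -371° -56° = -427°
rotate_crank_by(-69°): θ ← -427° -69° = -496°
crank pin P = (r cos θ, r sin θ) = (-35.247650, -34.038260)
h = r sin θ − e = -34.038260 − 17 = -51.038260
x = r cos θ + √(L² − h²) = -35.247650 + √(21609.0 − 2604.9040) = -35.247650 + 137.855344 = 102.607694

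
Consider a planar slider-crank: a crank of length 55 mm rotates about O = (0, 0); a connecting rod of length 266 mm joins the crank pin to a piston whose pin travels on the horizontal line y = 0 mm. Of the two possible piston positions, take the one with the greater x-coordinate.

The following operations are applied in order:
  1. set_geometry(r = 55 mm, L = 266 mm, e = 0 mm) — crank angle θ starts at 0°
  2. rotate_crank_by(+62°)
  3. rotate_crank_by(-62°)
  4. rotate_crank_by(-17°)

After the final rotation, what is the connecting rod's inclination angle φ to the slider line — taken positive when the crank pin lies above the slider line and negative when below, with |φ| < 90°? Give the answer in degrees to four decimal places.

set_geometry: r = 55 mm, L = 266 mm, e = 0 mm; θ ← 0°
rotate_crank_by(+62°): θ ← 0° +62° = 62°
rotate_crank_by(-62°): θ ← 62° -62° = 0°
rotate_crank_by(-17°): θ ← 0° -17° = -17°
crank pin P = (r cos θ, r sin θ) = (52.596762, -16.080444)
h = r sin θ − e = -16.080444 − 0 = -16.080444
sin φ = h / L = -16.080444 / 266 = -0.06045280
φ = arcsin(-0.06045280) = -3.465803°

-3.4658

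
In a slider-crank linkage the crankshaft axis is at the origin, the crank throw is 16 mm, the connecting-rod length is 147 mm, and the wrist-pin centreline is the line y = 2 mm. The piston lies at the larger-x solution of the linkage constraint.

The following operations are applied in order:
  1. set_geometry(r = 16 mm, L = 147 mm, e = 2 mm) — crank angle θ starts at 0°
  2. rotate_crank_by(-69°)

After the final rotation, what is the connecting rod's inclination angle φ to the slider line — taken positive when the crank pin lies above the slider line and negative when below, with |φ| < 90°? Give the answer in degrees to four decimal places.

-6.6163

set_geometry: r = 16 mm, L = 147 mm, e = 2 mm; θ ← 0°
rotate_crank_by(-69°): θ ← 0° -69° = -69°
crank pin P = (r cos θ, r sin θ) = (5.733887, -14.937287)
h = r sin θ − e = -14.937287 − 2 = -16.937287
sin φ = h / L = -16.937287 / 147 = -0.11521964
φ = arcsin(-0.11521964) = -6.616294°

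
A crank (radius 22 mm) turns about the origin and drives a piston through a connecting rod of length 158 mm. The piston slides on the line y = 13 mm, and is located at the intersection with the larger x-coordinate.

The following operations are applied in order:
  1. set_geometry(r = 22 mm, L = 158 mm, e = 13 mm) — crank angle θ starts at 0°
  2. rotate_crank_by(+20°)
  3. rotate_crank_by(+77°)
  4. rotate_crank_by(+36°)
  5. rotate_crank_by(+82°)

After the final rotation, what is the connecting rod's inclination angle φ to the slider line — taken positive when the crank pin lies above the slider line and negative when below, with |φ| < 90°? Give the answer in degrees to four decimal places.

-9.3313

set_geometry: r = 22 mm, L = 158 mm, e = 13 mm; θ ← 0°
rotate_crank_by(+20°): θ ← 0° +20° = 20°
rotate_crank_by(+77°): θ ← 20° +77° = 97°
rotate_crank_by(+36°): θ ← 97° +36° = 133°
rotate_crank_by(+82°): θ ← 133° +82° = 215°
crank pin P = (r cos θ, r sin θ) = (-18.021345, -12.618682)
h = r sin θ − e = -12.618682 − 13 = -25.618682
sin φ = h / L = -25.618682 / 158 = -0.16214355
φ = arcsin(-0.16214355) = -9.331338°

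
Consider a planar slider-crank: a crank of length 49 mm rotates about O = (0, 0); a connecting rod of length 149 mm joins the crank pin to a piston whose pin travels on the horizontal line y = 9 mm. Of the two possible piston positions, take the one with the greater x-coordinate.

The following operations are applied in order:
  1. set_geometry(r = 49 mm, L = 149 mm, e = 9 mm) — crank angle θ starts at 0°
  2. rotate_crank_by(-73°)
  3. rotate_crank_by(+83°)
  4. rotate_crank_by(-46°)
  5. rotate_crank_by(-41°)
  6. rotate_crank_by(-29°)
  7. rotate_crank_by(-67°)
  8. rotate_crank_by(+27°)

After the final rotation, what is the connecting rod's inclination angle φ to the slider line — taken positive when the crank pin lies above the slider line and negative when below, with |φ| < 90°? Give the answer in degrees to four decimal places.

-14.1404

set_geometry: r = 49 mm, L = 149 mm, e = 9 mm; θ ← 0°
rotate_crank_by(-73°): θ ← 0° -73° = -73°
rotate_crank_by(+83°): θ ← -73° +83° = 10°
rotate_crank_by(-46°): θ ← 10° -46° = -36°
rotate_crank_by(-41°): θ ← -36° -41° = -77°
rotate_crank_by(-29°): θ ← -77° -29° = -106°
rotate_crank_by(-67°): θ ← -106° -67° = -173°
rotate_crank_by(+27°): θ ← -173° +27° = -146°
crank pin P = (r cos θ, r sin θ) = (-40.622841, -27.400452)
h = r sin θ − e = -27.400452 − 9 = -36.400452
sin φ = h / L = -36.400452 / 149 = -0.24429834
φ = arcsin(-0.24429834) = -14.140371°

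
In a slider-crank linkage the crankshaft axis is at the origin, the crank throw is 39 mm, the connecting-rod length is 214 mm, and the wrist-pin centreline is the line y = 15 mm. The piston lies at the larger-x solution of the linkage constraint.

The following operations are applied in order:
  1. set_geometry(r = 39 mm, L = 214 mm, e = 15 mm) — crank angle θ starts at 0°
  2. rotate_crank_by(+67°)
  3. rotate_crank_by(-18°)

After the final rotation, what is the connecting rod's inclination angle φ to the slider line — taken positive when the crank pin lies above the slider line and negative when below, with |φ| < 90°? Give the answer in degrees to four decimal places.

set_geometry: r = 39 mm, L = 214 mm, e = 15 mm; θ ← 0°
rotate_crank_by(+67°): θ ← 0° +67° = 67°
rotate_crank_by(-18°): θ ← 67° -18° = 49°
crank pin P = (r cos θ, r sin θ) = (25.586302, 29.433674)
h = r sin θ − e = 29.433674 − 15 = 14.433674
sin φ = h / L = 14.433674 / 214 = 0.06744707
φ = arcsin(0.06744707) = 3.867369°

3.8674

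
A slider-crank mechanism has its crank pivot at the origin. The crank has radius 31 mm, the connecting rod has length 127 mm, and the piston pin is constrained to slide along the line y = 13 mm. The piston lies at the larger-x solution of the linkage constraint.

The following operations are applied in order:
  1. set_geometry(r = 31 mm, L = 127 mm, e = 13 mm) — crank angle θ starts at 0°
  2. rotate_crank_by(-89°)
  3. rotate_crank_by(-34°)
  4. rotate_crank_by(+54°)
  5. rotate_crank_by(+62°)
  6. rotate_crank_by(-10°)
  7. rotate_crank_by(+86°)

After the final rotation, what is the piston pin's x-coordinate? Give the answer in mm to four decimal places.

137.1050

set_geometry: r = 31 mm, L = 127 mm, e = 13 mm; θ ← 0°
rotate_crank_by(-89°): θ ← 0° -89° = -89°
rotate_crank_by(-34°): θ ← -89° -34° = -123°
rotate_crank_by(+54°): θ ← -123° +54° = -69°
rotate_crank_by(+62°): θ ← -69° +62° = -7°
rotate_crank_by(-10°): θ ← -7° -10° = -17°
rotate_crank_by(+86°): θ ← -17° +86° = 69°
crank pin P = (r cos θ, r sin θ) = (11.109406, 28.940993)
h = r sin θ − e = 28.940993 − 13 = 15.940993
x = r cos θ + √(L² − h²) = 11.109406 + √(16129.0 − 254.1153) = 11.109406 + 125.995574 = 137.104981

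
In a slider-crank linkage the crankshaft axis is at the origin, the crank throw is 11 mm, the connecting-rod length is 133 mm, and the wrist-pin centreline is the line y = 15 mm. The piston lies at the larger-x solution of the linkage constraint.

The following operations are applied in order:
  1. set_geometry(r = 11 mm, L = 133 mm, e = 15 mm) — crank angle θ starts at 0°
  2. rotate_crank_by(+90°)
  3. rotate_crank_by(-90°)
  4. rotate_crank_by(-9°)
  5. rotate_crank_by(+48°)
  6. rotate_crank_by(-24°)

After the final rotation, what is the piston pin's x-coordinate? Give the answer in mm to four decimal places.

143.0688

set_geometry: r = 11 mm, L = 133 mm, e = 15 mm; θ ← 0°
rotate_crank_by(+90°): θ ← 0° +90° = 90°
rotate_crank_by(-90°): θ ← 90° -90° = 0°
rotate_crank_by(-9°): θ ← 0° -9° = -9°
rotate_crank_by(+48°): θ ← -9° +48° = 39°
rotate_crank_by(-24°): θ ← 39° -24° = 15°
crank pin P = (r cos θ, r sin θ) = (10.625184, 2.847009)
h = r sin θ − e = 2.847009 − 15 = -12.152991
x = r cos θ + √(L² − h²) = 10.625184 + √(17689.0 − 147.6952) = 10.625184 + 132.443591 = 143.068775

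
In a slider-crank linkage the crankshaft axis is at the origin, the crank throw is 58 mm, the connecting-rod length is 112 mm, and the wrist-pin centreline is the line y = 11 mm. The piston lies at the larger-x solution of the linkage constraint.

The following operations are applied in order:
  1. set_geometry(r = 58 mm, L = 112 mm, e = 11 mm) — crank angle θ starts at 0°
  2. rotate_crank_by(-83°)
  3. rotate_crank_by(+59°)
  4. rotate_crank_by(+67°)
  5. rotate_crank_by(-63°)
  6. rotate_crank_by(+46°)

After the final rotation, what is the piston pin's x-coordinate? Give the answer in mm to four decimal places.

163.1972

set_geometry: r = 58 mm, L = 112 mm, e = 11 mm; θ ← 0°
rotate_crank_by(-83°): θ ← 0° -83° = -83°
rotate_crank_by(+59°): θ ← -83° +59° = -24°
rotate_crank_by(+67°): θ ← -24° +67° = 43°
rotate_crank_by(-63°): θ ← 43° -63° = -20°
rotate_crank_by(+46°): θ ← -20° +46° = 26°
crank pin P = (r cos θ, r sin θ) = (52.130055, 25.425527)
h = r sin θ − e = 25.425527 − 11 = 14.425527
x = r cos θ + √(L² − h²) = 52.130055 + √(12544.0 − 208.0958) = 52.130055 + 111.067116 = 163.197170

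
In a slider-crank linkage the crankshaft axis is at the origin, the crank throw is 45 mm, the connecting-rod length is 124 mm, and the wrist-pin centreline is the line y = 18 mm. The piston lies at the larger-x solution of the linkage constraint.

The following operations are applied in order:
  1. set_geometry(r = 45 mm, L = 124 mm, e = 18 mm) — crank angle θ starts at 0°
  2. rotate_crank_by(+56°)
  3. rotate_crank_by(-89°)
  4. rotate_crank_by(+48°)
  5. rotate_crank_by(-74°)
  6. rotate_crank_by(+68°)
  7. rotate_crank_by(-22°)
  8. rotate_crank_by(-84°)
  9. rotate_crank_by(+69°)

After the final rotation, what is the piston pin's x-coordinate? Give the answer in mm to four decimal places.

157.3980

set_geometry: r = 45 mm, L = 124 mm, e = 18 mm; θ ← 0°
rotate_crank_by(+56°): θ ← 0° +56° = 56°
rotate_crank_by(-89°): θ ← 56° -89° = -33°
rotate_crank_by(+48°): θ ← -33° +48° = 15°
rotate_crank_by(-74°): θ ← 15° -74° = -59°
rotate_crank_by(+68°): θ ← -59° +68° = 9°
rotate_crank_by(-22°): θ ← 9° -22° = -13°
rotate_crank_by(-84°): θ ← -13° -84° = -97°
rotate_crank_by(+69°): θ ← -97° +69° = -28°
crank pin P = (r cos θ, r sin θ) = (39.732642, -21.126220)
h = r sin θ − e = -21.126220 − 18 = -39.126220
x = r cos θ + √(L² − h²) = 39.732642 + √(15376.0 − 1530.8611) = 39.732642 + 117.665368 = 157.398010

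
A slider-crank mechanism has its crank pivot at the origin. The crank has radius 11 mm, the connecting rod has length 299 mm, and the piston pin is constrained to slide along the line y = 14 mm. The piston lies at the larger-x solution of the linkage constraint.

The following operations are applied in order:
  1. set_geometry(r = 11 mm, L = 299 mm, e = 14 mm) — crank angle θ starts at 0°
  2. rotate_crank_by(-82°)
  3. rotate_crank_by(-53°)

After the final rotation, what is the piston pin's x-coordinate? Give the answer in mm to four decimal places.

set_geometry: r = 11 mm, L = 299 mm, e = 14 mm; θ ← 0°
rotate_crank_by(-82°): θ ← 0° -82° = -82°
rotate_crank_by(-53°): θ ← -82° -53° = -135°
crank pin P = (r cos θ, r sin θ) = (-7.778175, -7.778175)
h = r sin θ − e = -7.778175 − 14 = -21.778175
x = r cos θ + √(L² − h²) = -7.778175 + √(89401.0 − 474.2889) = -7.778175 + 298.205820 = 290.427645

290.4276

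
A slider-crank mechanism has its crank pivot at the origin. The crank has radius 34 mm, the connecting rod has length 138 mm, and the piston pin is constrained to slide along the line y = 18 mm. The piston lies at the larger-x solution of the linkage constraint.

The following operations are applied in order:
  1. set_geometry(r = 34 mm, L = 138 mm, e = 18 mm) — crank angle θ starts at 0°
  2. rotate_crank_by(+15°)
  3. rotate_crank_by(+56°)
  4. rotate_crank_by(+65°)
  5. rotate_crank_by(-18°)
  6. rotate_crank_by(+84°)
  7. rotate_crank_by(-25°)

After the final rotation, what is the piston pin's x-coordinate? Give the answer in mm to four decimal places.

103.0900

set_geometry: r = 34 mm, L = 138 mm, e = 18 mm; θ ← 0°
rotate_crank_by(+15°): θ ← 0° +15° = 15°
rotate_crank_by(+56°): θ ← 15° +56° = 71°
rotate_crank_by(+65°): θ ← 71° +65° = 136°
rotate_crank_by(-18°): θ ← 136° -18° = 118°
rotate_crank_by(+84°): θ ← 118° +84° = 202°
rotate_crank_by(-25°): θ ← 202° -25° = 177°
crank pin P = (r cos θ, r sin θ) = (-33.953404, 1.779423)
h = r sin θ − e = 1.779423 − 18 = -16.220577
x = r cos θ + √(L² − h²) = -33.953404 + √(19044.0 − 263.1071) = -33.953404 + 137.043398 = 103.089994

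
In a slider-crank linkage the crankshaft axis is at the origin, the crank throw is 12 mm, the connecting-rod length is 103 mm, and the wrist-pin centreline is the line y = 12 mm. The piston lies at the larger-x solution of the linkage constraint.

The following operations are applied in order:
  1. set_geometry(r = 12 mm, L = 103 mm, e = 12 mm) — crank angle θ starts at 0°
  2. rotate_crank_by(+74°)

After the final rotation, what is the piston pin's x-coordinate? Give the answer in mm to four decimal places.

set_geometry: r = 12 mm, L = 103 mm, e = 12 mm; θ ← 0°
rotate_crank_by(+74°): θ ← 0° +74° = 74°
crank pin P = (r cos θ, r sin θ) = (3.307648, 11.535140)
h = r sin θ − e = 11.535140 − 12 = -0.464860
x = r cos θ + √(L² − h²) = 3.307648 + √(10609.0 − 0.2161) = 3.307648 + 102.998951 = 106.306599

106.3066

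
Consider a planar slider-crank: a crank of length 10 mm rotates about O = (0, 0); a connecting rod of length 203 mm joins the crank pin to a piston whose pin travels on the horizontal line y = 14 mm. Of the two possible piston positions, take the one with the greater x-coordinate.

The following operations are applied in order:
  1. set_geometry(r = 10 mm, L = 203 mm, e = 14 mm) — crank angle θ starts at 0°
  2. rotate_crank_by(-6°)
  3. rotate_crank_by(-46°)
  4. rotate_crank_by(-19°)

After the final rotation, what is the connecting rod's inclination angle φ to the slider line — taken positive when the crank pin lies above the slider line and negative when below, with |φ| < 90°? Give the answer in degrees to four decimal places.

-6.6349

set_geometry: r = 10 mm, L = 203 mm, e = 14 mm; θ ← 0°
rotate_crank_by(-6°): θ ← 0° -6° = -6°
rotate_crank_by(-46°): θ ← -6° -46° = -52°
rotate_crank_by(-19°): θ ← -52° -19° = -71°
crank pin P = (r cos θ, r sin θ) = (3.255682, -9.455186)
h = r sin θ − e = -9.455186 − 14 = -23.455186
sin φ = h / L = -23.455186 / 203 = -0.11554279
φ = arcsin(-0.11554279) = -6.634933°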